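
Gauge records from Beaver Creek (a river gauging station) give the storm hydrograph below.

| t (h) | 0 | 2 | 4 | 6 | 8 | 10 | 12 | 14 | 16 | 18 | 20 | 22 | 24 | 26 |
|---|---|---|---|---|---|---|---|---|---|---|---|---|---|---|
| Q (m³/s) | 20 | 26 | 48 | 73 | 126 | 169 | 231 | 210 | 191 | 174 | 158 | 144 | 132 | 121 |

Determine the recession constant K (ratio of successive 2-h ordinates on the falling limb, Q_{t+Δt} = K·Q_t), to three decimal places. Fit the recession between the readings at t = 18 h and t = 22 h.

Using the recession-limb readings at t = 18 h and t = 22 h: Q falls from 174 to 144 m³/s over 2 intervals.
K = (Q₂/Q₁)^(1/2) = (144/174)^(1/2) = 0.910.

K ≈ 0.910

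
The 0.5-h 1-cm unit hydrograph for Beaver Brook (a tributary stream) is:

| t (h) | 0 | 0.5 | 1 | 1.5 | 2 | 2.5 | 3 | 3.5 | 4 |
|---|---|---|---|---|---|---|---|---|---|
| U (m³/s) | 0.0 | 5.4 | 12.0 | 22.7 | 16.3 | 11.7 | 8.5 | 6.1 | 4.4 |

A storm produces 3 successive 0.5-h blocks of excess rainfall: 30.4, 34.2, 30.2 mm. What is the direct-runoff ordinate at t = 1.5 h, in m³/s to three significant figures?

Q ≈ 126 m³/s

By discrete convolution, Q_j = Σ (P_i / 10 mm) · U_{j−i}.
At t = 1.5 h (j=3): Q = (30.4/10)·22.7 + (34.2/10)·12.0 + (30.2/10)·5.4 = 126 m³/s.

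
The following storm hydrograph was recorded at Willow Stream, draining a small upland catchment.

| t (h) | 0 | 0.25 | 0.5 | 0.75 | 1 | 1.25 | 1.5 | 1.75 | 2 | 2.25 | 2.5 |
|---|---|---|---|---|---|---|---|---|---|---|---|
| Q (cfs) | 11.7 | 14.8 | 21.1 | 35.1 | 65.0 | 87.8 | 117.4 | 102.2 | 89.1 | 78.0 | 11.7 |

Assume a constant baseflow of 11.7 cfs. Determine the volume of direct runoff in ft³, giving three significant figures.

Direct-runoff ordinates (Q − Q_b): 0.0, 3.1, 9.4, 23.4, 53.3, 76.1, 105.7, 90.5, 77.4, 66.3, 0.0 cfs.
ΣQ_DR = 505.2 cfs.
With Δt = 0.25 h = 900 s, V = ΣQ_DR · Δt = 505.2 × 900 = 4.55 × 10^5 ft³.

V ≈ 4.55 × 10^5 ft³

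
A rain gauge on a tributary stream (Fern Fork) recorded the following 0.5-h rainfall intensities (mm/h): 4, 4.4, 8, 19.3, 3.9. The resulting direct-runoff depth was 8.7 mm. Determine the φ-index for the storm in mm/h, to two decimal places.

φ ≈ 4.95 mm/h

Only the 2 blocks with intensity above φ contribute runoff: 8, 19.3 mm/h.
Σ(I−φ)·Δt = d  ⇒  (8+19.3 − 2φ)·0.5 = 8.7
φ = (27.30 − 8.7/0.5) / 2 = 4.95 mm/h.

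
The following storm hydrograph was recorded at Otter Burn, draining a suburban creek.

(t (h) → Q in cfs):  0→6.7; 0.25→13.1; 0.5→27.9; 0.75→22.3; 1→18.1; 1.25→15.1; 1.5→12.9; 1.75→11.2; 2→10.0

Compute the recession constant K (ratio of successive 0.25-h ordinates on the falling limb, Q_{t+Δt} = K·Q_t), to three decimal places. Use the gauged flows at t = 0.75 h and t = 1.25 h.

Using the recession-limb readings at t = 0.75 h and t = 1.25 h: Q falls from 22.3 to 15.1 cfs over 2 intervals.
K = (Q₂/Q₁)^(1/2) = (15.1/22.3)^(1/2) = 0.823.

K ≈ 0.823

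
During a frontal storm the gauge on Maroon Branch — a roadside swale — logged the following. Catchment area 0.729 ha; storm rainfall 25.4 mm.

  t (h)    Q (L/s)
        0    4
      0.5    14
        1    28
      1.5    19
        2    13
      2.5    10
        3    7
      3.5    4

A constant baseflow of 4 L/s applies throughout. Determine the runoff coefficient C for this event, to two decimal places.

ΣQ_DR = 67.00 L/s; V = ΣQ_DR·Δt = 1.206 × 10^5 L.
Runoff depth d = V / A = 16.54 mm.
C = d / P = 16.54 / 25.4 = 0.65.

C ≈ 0.65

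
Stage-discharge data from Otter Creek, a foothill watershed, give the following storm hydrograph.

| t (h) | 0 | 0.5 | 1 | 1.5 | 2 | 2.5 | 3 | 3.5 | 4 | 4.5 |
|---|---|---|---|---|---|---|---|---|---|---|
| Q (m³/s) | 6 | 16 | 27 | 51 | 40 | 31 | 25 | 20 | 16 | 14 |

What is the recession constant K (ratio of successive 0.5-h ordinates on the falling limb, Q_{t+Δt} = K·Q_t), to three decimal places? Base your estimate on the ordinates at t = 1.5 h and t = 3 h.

K ≈ 0.788

Using the recession-limb readings at t = 1.5 h and t = 3 h: Q falls from 51 to 25 m³/s over 3 intervals.
K = (Q₂/Q₁)^(1/3) = (25/51)^(1/3) = 0.788.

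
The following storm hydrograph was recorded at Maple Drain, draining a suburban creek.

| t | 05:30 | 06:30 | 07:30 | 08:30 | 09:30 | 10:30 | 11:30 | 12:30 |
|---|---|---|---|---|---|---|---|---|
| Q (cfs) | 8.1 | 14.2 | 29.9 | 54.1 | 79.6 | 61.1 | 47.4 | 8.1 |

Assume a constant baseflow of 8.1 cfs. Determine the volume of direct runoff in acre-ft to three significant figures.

V ≈ 19.6 acre-ft

Direct-runoff ordinates (Q − Q_b): 0.0, 6.1, 21.8, 46.0, 71.5, 53.0, 39.3, 0.0 cfs.
ΣQ_DR = 237.7 cfs.
With Δt = 1 h = 3600 s, V = ΣQ_DR · Δt = 237.7 × 3600 = 8.56 × 10^5 ft³ = 19.6 acre-ft.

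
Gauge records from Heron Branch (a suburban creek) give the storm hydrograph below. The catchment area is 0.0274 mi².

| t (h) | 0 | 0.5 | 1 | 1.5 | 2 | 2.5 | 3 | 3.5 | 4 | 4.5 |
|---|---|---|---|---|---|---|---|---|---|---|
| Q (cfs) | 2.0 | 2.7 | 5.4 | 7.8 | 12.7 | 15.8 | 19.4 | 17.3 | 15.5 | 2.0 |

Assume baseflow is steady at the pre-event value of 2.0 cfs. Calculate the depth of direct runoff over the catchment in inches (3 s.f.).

Direct runoff: 0.0, 0.7, 3.4, 5.8, 10.7, 13.8, 17.4, 15.3, 13.5, 0.0 cfs; ΣQ_DR = 80.60 cfs.
V = ΣQ_DR · Δt = 80.60 × 1800 s = 1.451 × 10^5 ft³.
Over A = 0.0274 mi², depth = V / A = 2.28 in.

d ≈ 2.28 in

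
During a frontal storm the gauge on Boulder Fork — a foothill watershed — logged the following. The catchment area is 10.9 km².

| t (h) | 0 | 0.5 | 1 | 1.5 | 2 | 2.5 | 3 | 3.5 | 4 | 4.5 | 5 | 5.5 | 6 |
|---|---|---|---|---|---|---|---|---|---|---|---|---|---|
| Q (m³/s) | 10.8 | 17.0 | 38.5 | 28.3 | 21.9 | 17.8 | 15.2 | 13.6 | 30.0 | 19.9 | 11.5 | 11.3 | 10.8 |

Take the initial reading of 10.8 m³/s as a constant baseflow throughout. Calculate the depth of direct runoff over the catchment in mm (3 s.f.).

d ≈ 17.5 mm

Direct runoff: 0.0, 6.2, 27.7, 17.5, 11.1, 7.0, 4.4, 2.8, 19.2, 9.1, 0.7, 0.5, 0.0 m³/s; ΣQ_DR = 106.2 m³/s.
V = ΣQ_DR · Δt = 106.2 × 1800 s = 1.912 × 10^5 m³.
Over A = 10.9 km², depth = V / A = 17.5 mm.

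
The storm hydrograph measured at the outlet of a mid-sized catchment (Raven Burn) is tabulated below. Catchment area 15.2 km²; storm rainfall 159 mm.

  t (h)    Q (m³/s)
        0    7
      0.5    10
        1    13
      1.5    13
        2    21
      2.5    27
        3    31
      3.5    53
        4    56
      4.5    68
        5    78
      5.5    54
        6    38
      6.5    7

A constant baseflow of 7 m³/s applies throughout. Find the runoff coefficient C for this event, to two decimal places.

ΣQ_DR = 378.0 m³/s; V = ΣQ_DR·Δt = 6.804 × 10^5 m³.
Runoff depth d = V / A = 44.76 mm.
C = d / P = 44.76 / 159 = 0.28.

C ≈ 0.28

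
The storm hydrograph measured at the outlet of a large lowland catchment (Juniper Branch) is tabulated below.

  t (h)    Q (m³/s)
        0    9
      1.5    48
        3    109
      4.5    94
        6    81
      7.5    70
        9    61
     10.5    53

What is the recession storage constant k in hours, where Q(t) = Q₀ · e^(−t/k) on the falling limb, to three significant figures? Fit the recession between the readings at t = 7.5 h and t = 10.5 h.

k ≈ 10.8 h

On the falling limb, Q drops from 70 to 53 m³/s between t = 7.5 h and t = 10.5 h (Δt = 3 h).
k = −Δt / ln(Q₂/Q₁) = −3 / ln(53/70) = 10.8 h.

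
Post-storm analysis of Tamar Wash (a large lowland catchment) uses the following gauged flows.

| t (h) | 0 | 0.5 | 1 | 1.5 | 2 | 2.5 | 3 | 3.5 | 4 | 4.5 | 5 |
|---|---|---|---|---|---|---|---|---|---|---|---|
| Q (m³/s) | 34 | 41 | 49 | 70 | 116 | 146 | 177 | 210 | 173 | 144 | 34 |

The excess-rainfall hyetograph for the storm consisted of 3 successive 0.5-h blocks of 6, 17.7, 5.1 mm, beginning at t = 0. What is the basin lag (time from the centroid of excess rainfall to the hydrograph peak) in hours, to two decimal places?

Centroid of excess rainfall: t_c = Σ P_i·t̄_i / ΣP_i = 0.7344 h (block centres at 0.25, 0.75, 1.25 h).
Hydrograph peak occurs at t = 3.5 h, so basin lag t_L = 3.5 − 0.7344 = 2.77 h.

t_L ≈ 2.77 h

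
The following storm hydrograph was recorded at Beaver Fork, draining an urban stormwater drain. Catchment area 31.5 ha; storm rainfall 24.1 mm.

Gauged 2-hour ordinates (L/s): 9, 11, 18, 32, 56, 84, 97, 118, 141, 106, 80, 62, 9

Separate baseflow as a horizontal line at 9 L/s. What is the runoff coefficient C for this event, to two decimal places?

ΣQ_DR = 706.0 L/s; V = ΣQ_DR·Δt = 5.083 × 10^6 L.
Runoff depth d = V / A = 16.14 mm.
C = d / P = 16.14 / 24.1 = 0.67.

C ≈ 0.67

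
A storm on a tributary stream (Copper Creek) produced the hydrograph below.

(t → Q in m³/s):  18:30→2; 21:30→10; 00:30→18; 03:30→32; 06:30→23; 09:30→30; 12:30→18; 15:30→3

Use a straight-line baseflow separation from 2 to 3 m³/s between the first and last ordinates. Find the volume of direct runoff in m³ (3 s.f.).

Direct-runoff ordinates (Q − Q_b): 0.00, 7.86, 15.71, 29.57, 20.43, 27.29, 15.14, 0.00 m³/s.
ΣQ_DR = 116.0 m³/s.
With Δt = 3 h = 10800 s, V = ΣQ_DR · Δt = 116.0 × 10800 = 1.25 × 10^6 m³.

V ≈ 1.25 × 10^6 m³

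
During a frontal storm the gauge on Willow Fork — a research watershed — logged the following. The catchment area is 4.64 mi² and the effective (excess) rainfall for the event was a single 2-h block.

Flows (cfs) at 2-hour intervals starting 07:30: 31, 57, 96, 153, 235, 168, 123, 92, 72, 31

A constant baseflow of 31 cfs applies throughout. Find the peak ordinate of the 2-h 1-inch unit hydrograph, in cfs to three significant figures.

U_p ≈ 408 cfs

Direct runoff: 0.0, 26.0, 65.0, 122.0, 204.0, 137.0, 92.0, 61.0, 41.0, 0.0 cfs; ΣQ_DR = 748.0 cfs, peak = 204.0 cfs.
Runoff depth d = ΣQ_DR·Δt / A = 748.0 × 7200 / (4.64 mi²) = 0.4996 in.
The 1-inch UH is the DRH scaled by (1 in)/d, so U_p = 204.0 × 1/0.4996 = 408 cfs.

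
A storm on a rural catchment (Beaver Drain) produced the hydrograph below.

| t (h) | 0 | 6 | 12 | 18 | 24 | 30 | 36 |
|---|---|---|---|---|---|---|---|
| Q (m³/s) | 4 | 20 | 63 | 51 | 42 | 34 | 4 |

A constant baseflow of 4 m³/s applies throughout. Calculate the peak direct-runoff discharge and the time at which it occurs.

Subtracting baseflow gives direct-runoff ordinates: 0.0, 16.0, 59.0, 47.0, 38.0, 30.0, 0.0 m³/s.
The maximum is 59.0 m³/s, occurring at the reading for t = 12 h.

Q_p = 59.0 m³/s at t = 12 h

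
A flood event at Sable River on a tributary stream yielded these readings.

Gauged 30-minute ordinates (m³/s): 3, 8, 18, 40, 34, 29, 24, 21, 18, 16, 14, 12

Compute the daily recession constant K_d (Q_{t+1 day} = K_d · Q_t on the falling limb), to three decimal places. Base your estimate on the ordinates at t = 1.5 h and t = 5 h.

K_d ≈ 0.001

Between t = 1.5 h and t = 5 h the flow falls from 40 to 14 m³/s over 7×0.5 h = 3.5 h.
Per-interval ratio K = (14/40)^(1/7) = 0.8607; K_d = K^(24/0.5) = 0.001.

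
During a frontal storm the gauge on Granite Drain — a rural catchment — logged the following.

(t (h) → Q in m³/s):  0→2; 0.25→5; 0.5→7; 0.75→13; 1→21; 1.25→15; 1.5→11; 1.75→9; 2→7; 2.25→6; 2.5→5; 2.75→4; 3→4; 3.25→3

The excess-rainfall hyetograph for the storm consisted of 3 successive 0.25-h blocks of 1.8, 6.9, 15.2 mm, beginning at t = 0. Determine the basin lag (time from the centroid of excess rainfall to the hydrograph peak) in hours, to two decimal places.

Centroid of excess rainfall: t_c = Σ P_i·t̄_i / ΣP_i = 0.5152 h (block centres at 0.125, 0.375, 0.625 h).
Hydrograph peak occurs at t = 1 h, so basin lag t_L = 1 − 0.5152 = 0.48 h.

t_L ≈ 0.48 h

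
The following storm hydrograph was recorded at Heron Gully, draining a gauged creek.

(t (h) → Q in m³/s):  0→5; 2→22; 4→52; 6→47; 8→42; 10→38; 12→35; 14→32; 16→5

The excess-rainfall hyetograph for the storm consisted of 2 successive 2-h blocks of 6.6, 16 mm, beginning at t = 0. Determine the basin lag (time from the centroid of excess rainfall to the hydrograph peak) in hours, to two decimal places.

t_L ≈ 1.58 h

Centroid of excess rainfall: t_c = Σ P_i·t̄_i / ΣP_i = 2.4159 h (block centres at 1, 3 h).
Hydrograph peak occurs at t = 4 h, so basin lag t_L = 4 − 2.4159 = 1.58 h.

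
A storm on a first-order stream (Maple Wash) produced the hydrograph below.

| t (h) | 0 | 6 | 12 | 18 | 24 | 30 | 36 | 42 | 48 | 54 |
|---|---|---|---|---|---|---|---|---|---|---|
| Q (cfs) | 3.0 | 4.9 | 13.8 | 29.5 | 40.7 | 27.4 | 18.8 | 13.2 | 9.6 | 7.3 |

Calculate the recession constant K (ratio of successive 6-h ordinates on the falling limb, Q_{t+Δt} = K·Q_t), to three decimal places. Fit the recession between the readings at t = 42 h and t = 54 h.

K ≈ 0.744

Using the recession-limb readings at t = 42 h and t = 54 h: Q falls from 13.2 to 7.3 cfs over 2 intervals.
K = (Q₂/Q₁)^(1/2) = (7.3/13.2)^(1/2) = 0.744.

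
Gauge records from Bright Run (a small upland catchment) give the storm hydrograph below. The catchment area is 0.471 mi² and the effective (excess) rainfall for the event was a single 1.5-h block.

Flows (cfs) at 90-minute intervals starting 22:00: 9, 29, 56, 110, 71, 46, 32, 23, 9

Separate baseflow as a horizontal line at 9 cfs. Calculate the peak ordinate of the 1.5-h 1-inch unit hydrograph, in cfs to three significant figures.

Direct runoff: 0.0, 20.0, 47.0, 101.0, 62.0, 37.0, 23.0, 14.0, 0.0 cfs; ΣQ_DR = 304.0 cfs, peak = 101.0 cfs.
Runoff depth d = ΣQ_DR·Δt / A = 304.0 × 5400 / (0.471 mi²) = 1.500 in.
The 1-inch UH is the DRH scaled by (1 in)/d, so U_p = 101.0 × 1/1.500 = 67.3 cfs.

U_p ≈ 67.3 cfs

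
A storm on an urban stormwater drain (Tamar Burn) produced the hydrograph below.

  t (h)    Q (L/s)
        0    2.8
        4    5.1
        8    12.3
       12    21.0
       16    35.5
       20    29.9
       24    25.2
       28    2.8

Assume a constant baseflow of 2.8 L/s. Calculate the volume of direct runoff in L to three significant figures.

Direct-runoff ordinates (Q − Q_b): 0.0, 2.3, 9.5, 18.2, 32.7, 27.1, 22.4, 0.0 L/s.
ΣQ_DR = 112.2 L/s.
With Δt = 4 h = 14400 s, V = ΣQ_DR · Δt = 112.2 × 14400 = 1.62 × 10^6 L.

V ≈ 1.62 × 10^6 L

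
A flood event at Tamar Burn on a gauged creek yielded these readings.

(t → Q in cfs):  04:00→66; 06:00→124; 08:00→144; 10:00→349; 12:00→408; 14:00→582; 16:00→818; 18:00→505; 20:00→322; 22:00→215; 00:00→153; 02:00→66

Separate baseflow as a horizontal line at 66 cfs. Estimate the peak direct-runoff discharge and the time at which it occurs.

Q_p = 752.0 cfs at t = 16:00

Subtracting baseflow gives direct-runoff ordinates: 0.0, 58.0, 78.0, 283.0, 342.0, 516.0, 752.0, 439.0, 256.0, 149.0, 87.0, 0.0 cfs.
The maximum is 752.0 cfs, occurring at the reading for t = 16:00.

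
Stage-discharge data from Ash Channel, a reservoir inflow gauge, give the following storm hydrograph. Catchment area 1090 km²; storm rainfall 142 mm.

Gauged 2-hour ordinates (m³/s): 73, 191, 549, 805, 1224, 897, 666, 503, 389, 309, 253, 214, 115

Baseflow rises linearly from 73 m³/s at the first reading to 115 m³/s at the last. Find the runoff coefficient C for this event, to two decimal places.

C ≈ 0.23

ΣQ_DR = 4966 m³/s; V = ΣQ_DR·Δt = 3.576 × 10^7 m³.
Runoff depth d = V / A = 32.80 mm.
C = d / P = 32.80 / 142 = 0.23.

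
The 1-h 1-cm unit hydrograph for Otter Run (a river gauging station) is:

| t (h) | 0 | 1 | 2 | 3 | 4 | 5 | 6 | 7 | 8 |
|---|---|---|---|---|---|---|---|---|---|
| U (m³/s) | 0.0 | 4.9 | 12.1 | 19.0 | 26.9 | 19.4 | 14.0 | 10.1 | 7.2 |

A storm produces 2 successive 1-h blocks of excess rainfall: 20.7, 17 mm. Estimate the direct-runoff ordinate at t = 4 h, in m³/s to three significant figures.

By discrete convolution, Q_j = Σ (P_i / 10 mm) · U_{j−i}.
At t = 4 h (j=4): Q = (20.7/10)·26.9 + (17/10)·19.0 = 88.0 m³/s.

Q ≈ 88.0 m³/s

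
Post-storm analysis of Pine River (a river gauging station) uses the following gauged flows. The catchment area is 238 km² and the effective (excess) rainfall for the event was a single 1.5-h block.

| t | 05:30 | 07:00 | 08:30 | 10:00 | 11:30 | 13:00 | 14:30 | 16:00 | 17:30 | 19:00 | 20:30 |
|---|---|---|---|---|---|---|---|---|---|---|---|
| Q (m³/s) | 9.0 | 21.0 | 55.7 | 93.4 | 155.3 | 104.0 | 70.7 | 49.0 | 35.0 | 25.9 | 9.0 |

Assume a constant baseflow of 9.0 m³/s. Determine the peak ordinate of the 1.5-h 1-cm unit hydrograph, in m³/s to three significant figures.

Direct runoff: 0.0, 12.0, 46.7, 84.4, 146.3, 95.0, 61.7, 40.0, 26.0, 16.9, 0.0 m³/s; ΣQ_DR = 529.0 m³/s, peak = 146.3 m³/s.
Runoff depth d = ΣQ_DR·Δt / A = 529.0 × 5400 / (238 km²) = 12.00 mm.
The 1-cm UH is the DRH scaled by (10 mm)/d, so U_p = 146.3 × 10/12.00 = 122 m³/s.

U_p ≈ 122 m³/s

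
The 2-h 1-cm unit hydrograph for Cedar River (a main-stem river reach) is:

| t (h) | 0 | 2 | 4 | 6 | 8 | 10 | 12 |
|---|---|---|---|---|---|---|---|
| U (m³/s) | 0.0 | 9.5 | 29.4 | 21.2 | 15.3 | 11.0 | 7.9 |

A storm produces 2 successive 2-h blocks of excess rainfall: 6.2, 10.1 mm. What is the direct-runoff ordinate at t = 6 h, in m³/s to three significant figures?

By discrete convolution, Q_j = Σ (P_i / 10 mm) · U_{j−i}.
At t = 6 h (j=3): Q = (6.2/10)·21.2 + (10.1/10)·29.4 = 42.8 m³/s.

Q ≈ 42.8 m³/s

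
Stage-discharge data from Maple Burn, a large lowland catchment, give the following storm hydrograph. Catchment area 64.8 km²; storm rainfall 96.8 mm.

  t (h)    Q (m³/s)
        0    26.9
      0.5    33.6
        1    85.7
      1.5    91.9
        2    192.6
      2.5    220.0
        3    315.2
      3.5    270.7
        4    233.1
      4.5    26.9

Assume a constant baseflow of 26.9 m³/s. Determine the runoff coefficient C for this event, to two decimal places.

C ≈ 0.35

ΣQ_DR = 1228 m³/s; V = ΣQ_DR·Δt = 2.210 × 10^6 m³.
Runoff depth d = V / A = 34.10 mm.
C = d / P = 34.10 / 96.8 = 0.35.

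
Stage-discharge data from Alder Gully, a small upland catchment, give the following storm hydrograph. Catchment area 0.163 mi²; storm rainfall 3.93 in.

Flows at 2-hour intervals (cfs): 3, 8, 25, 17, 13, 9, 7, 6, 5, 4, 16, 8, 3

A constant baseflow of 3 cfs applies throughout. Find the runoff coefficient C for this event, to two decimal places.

C ≈ 0.41

ΣQ_DR = 85.00 cfs; V = ΣQ_DR·Δt = 6.120 × 10^5 ft³.
Runoff depth d = V / A = 1.616 in.
C = d / P = 1.616 / 3.93 = 0.41.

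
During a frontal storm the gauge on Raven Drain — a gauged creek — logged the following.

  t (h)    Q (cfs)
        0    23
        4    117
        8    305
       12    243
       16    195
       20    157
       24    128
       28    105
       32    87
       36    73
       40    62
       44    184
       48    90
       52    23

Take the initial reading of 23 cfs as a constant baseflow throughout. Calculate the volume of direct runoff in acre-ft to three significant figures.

V ≈ 486 acre-ft

Direct-runoff ordinates (Q − Q_b): 0.0, 94.0, 282.0, 220.0, 172.0, 134.0, 105.0, 82.0, 64.0, 50.0, 39.0, 161.0, 67.0, 0.0 cfs.
ΣQ_DR = 1470 cfs.
With Δt = 4 h = 14400 s, V = ΣQ_DR · Δt = 1470 × 14400 = 2.12 × 10^7 ft³ = 486 acre-ft.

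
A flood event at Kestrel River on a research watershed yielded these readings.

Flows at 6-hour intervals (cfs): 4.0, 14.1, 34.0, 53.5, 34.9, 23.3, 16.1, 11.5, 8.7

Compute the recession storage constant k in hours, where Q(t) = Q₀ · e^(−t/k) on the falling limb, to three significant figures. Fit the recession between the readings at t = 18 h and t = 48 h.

On the falling limb, Q drops from 53.5 to 8.7 cfs between t = 18 h and t = 48 h (Δt = 30 h).
k = −Δt / ln(Q₂/Q₁) = −30 / ln(8.7/53.5) = 16.5 h.

k ≈ 16.5 h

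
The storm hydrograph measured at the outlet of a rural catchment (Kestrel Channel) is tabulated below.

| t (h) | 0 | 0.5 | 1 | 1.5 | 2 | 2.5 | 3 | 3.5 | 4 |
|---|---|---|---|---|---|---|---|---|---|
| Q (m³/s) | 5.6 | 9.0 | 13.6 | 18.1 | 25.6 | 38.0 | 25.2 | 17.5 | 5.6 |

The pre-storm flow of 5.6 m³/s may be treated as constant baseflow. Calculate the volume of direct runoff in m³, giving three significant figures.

Direct-runoff ordinates (Q − Q_b): 0.0, 3.4, 8.0, 12.5, 20.0, 32.4, 19.6, 11.9, 0.0 m³/s.
ΣQ_DR = 107.8 m³/s.
With Δt = 0.5 h = 1800 s, V = ΣQ_DR · Δt = 107.8 × 1800 = 1.94 × 10^5 m³.

V ≈ 1.94 × 10^5 m³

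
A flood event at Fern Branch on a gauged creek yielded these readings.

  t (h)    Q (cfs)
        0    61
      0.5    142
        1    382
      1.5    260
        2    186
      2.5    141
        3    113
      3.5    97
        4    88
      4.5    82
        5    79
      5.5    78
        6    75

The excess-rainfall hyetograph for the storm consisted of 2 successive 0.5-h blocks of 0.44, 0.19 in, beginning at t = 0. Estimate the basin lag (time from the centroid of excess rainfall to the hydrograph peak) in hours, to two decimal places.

Centroid of excess rainfall: t_c = Σ P_i·t̄_i / ΣP_i = 0.4008 h (block centres at 0.25, 0.75 h).
Hydrograph peak occurs at t = 1 h, so basin lag t_L = 1 − 0.4008 = 0.60 h.

t_L ≈ 0.60 h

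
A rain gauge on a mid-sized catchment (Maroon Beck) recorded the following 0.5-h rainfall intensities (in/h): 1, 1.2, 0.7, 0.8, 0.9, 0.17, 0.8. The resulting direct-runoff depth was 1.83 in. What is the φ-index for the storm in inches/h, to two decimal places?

φ ≈ 0.29 in/h

Only the 6 blocks with intensity above φ contribute runoff: 1, 1.2, 0.7, 0.8, 0.9, 0.8 in/h.
Σ(I−φ)·Δt = d  ⇒  (1+1.2+0.7+0.8+0.9+0.8 − 6φ)·0.5 = 1.83
φ = (5.400 − 1.83/0.5) / 6 = 0.29 in/h.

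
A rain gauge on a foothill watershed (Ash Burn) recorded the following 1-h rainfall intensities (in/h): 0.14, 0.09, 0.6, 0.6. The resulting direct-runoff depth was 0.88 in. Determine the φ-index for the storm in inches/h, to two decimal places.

φ ≈ 0.16 in/h

Only the 2 blocks with intensity above φ contribute runoff: 0.6, 0.6 in/h.
Σ(I−φ)·Δt = d  ⇒  (0.6+0.6 − 2φ)·1 = 0.88
φ = (1.200 − 0.88/1) / 2 = 0.16 in/h.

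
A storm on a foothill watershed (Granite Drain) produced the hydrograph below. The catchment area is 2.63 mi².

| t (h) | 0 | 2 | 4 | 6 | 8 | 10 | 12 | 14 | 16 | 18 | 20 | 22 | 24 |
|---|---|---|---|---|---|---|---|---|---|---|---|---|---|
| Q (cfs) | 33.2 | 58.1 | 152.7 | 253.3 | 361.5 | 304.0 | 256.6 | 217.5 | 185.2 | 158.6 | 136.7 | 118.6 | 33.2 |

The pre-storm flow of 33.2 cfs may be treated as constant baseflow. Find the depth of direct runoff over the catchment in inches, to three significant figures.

d ≈ 2.17 in

Direct runoff: 0.0, 24.9, 119.5, 220.1, 328.3, 270.8, 223.4, 184.3, 152.0, 125.4, 103.5, 85.4, 0.0 cfs; ΣQ_DR = 1838 cfs.
V = ΣQ_DR · Δt = 1838 × 7200 s = 1.323 × 10^7 ft³.
Over A = 2.63 mi², depth = V / A = 2.17 in.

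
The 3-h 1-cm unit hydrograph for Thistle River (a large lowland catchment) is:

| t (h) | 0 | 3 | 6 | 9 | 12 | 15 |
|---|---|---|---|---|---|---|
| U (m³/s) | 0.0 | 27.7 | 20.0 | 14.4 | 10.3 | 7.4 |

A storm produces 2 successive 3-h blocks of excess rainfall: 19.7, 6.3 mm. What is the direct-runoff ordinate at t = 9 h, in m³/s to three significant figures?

By discrete convolution, Q_j = Σ (P_i / 10 mm) · U_{j−i}.
At t = 9 h (j=3): Q = (19.7/10)·14.4 + (6.3/10)·20.0 = 41.0 m³/s.

Q ≈ 41.0 m³/s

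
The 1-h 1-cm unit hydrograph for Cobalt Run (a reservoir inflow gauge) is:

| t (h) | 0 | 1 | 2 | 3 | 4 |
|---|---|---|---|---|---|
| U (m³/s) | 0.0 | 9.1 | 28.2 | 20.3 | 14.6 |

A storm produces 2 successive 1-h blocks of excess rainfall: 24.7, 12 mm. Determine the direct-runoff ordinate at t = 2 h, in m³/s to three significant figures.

By discrete convolution, Q_j = Σ (P_i / 10 mm) · U_{j−i}.
At t = 2 h (j=2): Q = (24.7/10)·28.2 + (12/10)·9.1 = 80.6 m³/s.

Q ≈ 80.6 m³/s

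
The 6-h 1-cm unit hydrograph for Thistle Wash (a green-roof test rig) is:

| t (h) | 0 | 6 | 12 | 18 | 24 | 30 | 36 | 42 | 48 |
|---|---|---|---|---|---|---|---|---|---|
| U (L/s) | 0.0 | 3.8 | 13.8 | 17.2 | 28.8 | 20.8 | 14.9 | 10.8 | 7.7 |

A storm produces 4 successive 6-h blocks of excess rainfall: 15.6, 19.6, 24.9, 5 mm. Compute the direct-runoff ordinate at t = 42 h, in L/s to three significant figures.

By discrete convolution, Q_j = Σ (P_i / 10 mm) · U_{j−i}.
At t = 42 h (j=7): Q = (15.6/10)·10.8 + (19.6/10)·14.9 + (24.9/10)·20.8 + (5/10)·28.8 = 112 L/s.

Q ≈ 112 L/s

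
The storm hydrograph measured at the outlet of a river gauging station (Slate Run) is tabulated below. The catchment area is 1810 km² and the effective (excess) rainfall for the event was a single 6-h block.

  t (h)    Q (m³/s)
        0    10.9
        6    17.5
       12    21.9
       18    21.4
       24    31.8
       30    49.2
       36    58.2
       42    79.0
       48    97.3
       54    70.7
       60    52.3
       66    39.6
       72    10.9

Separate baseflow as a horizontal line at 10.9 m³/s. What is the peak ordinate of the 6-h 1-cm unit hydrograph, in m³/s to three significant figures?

U_p ≈ 173 m³/s

Direct runoff: 0.0, 6.6, 11.0, 10.5, 20.9, 38.3, 47.3, 68.1, 86.4, 59.8, 41.4, 28.7, 0.0 m³/s; ΣQ_DR = 419.0 m³/s, peak = 86.4 m³/s.
Runoff depth d = ΣQ_DR·Δt / A = 419.0 × 21600 / (1810 km²) = 5.000 mm.
The 1-cm UH is the DRH scaled by (10 mm)/d, so U_p = 86.4 × 10/5.000 = 173 m³/s.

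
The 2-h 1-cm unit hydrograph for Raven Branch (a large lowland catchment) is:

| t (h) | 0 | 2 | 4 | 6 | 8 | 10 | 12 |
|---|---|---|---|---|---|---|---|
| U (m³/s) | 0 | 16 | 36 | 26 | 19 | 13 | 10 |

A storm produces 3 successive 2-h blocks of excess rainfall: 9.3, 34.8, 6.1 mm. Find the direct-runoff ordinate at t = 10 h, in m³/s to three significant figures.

Q ≈ 94.1 m³/s

By discrete convolution, Q_j = Σ (P_i / 10 mm) · U_{j−i}.
At t = 10 h (j=5): Q = (9.3/10)·13 + (34.8/10)·19 + (6.1/10)·26 = 94.1 m³/s.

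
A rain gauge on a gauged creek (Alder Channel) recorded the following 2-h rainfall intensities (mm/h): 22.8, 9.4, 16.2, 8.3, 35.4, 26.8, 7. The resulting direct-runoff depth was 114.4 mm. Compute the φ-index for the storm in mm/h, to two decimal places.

Only the 4 blocks with intensity above φ contribute runoff: 22.8, 16.2, 35.4, 26.8 mm/h.
Σ(I−φ)·Δt = d  ⇒  (22.8+16.2+35.4+26.8 − 4φ)·2 = 114.4
φ = (101.2 − 114.4/2) / 4 = 11.00 mm/h.

φ ≈ 11.00 mm/h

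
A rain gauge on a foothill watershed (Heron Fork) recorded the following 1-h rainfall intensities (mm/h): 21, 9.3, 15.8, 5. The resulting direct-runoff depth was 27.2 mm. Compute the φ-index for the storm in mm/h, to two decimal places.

Only the 3 blocks with intensity above φ contribute runoff: 21, 9.3, 15.8 mm/h.
Σ(I−φ)·Δt = d  ⇒  (21+9.3+15.8 − 3φ)·1 = 27.2
φ = (46.10 − 27.2/1) / 3 = 6.30 mm/h.

φ ≈ 6.30 mm/h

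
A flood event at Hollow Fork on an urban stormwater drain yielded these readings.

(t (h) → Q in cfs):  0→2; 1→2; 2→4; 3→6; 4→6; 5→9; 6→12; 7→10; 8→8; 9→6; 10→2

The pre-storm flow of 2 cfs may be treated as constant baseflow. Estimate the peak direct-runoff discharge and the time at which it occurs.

Q_p = 10.0 cfs at t = 6 h

Subtracting baseflow gives direct-runoff ordinates: 0.0, 0.0, 2.0, 4.0, 4.0, 7.0, 10.0, 8.0, 6.0, 4.0, 0.0 cfs.
The maximum is 10.0 cfs, occurring at the reading for t = 6 h.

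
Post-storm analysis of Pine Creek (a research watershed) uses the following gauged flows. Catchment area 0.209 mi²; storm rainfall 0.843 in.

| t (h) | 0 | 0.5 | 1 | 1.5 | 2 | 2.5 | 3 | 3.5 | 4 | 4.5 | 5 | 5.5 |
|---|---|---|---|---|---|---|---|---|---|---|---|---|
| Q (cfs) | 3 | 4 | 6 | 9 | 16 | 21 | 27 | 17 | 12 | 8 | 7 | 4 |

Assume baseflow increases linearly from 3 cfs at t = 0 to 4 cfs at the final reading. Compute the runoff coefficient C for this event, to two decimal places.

ΣQ_DR = 92.00 cfs; V = ΣQ_DR·Δt = 1.656 × 10^5 ft³.
Runoff depth d = V / A = 0.3411 in.
C = d / P = 0.3411 / 0.843 = 0.40.

C ≈ 0.40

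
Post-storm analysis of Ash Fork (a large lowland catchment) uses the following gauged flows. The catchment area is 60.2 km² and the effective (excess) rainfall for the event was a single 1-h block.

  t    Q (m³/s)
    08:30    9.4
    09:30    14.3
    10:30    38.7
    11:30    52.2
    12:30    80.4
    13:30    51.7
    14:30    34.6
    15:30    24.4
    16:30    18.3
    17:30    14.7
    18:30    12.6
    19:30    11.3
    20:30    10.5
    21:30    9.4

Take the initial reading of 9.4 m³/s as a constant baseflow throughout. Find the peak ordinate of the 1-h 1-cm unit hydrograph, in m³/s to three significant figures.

U_p ≈ 47.3 m³/s

Direct runoff: 0.0, 4.9, 29.3, 42.8, 71.0, 42.3, 25.2, 15.0, 8.9, 5.3, 3.2, 1.9, 1.1, 0.0 m³/s; ΣQ_DR = 250.9 m³/s, peak = 71.0 m³/s.
Runoff depth d = ΣQ_DR·Δt / A = 250.9 × 3600 / (60.2 km²) = 15.00 mm.
The 1-cm UH is the DRH scaled by (10 mm)/d, so U_p = 71.0 × 10/15.00 = 47.3 m³/s.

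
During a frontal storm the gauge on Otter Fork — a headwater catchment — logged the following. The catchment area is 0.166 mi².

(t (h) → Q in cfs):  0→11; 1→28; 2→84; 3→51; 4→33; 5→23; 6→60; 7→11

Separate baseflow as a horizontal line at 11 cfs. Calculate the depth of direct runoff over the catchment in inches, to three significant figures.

Direct runoff: 0.0, 17.0, 73.0, 40.0, 22.0, 12.0, 49.0, 0.0 cfs; ΣQ_DR = 213.0 cfs.
V = ΣQ_DR · Δt = 213.0 × 3600 s = 7.668 × 10^5 ft³.
Over A = 0.166 mi², depth = V / A = 1.99 in.

d ≈ 1.99 in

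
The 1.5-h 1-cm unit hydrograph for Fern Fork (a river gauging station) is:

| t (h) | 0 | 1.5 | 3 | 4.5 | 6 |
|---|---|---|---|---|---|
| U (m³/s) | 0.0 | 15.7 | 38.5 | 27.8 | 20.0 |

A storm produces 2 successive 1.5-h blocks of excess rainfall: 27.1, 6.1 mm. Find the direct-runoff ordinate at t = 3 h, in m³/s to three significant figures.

By discrete convolution, Q_j = Σ (P_i / 10 mm) · U_{j−i}.
At t = 3 h (j=2): Q = (27.1/10)·38.5 + (6.1/10)·15.7 = 114 m³/s.

Q ≈ 114 m³/s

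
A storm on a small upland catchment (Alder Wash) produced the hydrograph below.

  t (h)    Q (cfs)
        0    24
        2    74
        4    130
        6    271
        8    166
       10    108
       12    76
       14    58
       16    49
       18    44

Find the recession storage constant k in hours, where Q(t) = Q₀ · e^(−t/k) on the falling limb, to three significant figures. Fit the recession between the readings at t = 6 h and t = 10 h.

On the falling limb, Q drops from 271 to 108 cfs between t = 6 h and t = 10 h (Δt = 4 h).
k = −Δt / ln(Q₂/Q₁) = −4 / ln(108/271) = 4.35 h.

k ≈ 4.35 h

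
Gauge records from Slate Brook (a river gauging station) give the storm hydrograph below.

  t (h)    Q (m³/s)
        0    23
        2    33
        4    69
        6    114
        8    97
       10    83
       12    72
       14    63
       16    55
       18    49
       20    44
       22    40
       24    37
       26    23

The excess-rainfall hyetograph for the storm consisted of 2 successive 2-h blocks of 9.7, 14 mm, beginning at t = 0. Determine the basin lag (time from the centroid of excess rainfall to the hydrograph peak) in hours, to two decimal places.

t_L ≈ 3.82 h

Centroid of excess rainfall: t_c = Σ P_i·t̄_i / ΣP_i = 2.1814 h (block centres at 1, 3 h).
Hydrograph peak occurs at t = 6 h, so basin lag t_L = 6 − 2.1814 = 3.82 h.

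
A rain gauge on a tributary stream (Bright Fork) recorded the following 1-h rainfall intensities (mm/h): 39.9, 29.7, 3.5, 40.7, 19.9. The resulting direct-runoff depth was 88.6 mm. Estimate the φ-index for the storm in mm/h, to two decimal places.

Only the 4 blocks with intensity above φ contribute runoff: 39.9, 29.7, 40.7, 19.9 mm/h.
Σ(I−φ)·Δt = d  ⇒  (39.9+29.7+40.7+19.9 − 4φ)·1 = 88.6
φ = (130.2 − 88.6/1) / 4 = 10.40 mm/h.

φ ≈ 10.40 mm/h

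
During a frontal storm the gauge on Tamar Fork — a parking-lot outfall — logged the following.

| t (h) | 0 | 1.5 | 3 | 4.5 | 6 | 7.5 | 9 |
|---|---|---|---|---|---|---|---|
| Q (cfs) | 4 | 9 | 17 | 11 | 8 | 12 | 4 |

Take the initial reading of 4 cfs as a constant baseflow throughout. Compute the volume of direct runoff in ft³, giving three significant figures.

V ≈ 2.00 × 10^5 ft³

Direct-runoff ordinates (Q − Q_b): 0.0, 5.0, 13.0, 7.0, 4.0, 8.0, 0.0 cfs.
ΣQ_DR = 37.00 cfs.
With Δt = 1.5 h = 5400 s, V = ΣQ_DR · Δt = 37.00 × 5400 = 2.00 × 10^5 ft³.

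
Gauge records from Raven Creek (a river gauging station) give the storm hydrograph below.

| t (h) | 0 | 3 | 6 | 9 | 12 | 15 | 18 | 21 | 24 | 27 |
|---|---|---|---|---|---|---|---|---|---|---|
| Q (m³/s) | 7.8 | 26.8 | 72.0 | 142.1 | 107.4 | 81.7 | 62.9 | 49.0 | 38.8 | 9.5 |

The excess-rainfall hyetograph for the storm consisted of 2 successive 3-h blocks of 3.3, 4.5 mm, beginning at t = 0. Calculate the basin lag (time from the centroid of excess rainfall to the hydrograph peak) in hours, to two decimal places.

Centroid of excess rainfall: t_c = Σ P_i·t̄_i / ΣP_i = 3.2308 h (block centres at 1.5, 4.5 h).
Hydrograph peak occurs at t = 9 h, so basin lag t_L = 9 − 3.2308 = 5.77 h.

t_L ≈ 5.77 h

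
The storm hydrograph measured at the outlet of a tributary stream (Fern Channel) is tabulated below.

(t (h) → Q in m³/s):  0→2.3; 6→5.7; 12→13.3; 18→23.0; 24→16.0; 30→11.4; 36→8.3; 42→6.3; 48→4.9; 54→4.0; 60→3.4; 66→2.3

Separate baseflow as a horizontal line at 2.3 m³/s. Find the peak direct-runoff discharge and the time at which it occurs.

Q_p = 20.7 m³/s at t = 18 h

Subtracting baseflow gives direct-runoff ordinates: 0.0, 3.4, 11.0, 20.7, 13.7, 9.1, 6.0, 4.0, 2.6, 1.7, 1.1, 0.0 m³/s.
The maximum is 20.7 m³/s, occurring at the reading for t = 18 h.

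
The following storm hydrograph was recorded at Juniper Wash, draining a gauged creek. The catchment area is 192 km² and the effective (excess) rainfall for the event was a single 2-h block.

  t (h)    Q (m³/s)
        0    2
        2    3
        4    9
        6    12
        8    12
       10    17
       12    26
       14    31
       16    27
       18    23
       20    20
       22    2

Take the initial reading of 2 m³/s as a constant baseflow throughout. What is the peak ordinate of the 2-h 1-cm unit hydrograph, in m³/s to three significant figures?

Direct runoff: 0.0, 1.0, 7.0, 10.0, 10.0, 15.0, 24.0, 29.0, 25.0, 21.0, 18.0, 0.0 m³/s; ΣQ_DR = 160.0 m³/s, peak = 29.0 m³/s.
Runoff depth d = ΣQ_DR·Δt / A = 160.0 × 7200 / (192 km²) = 6.000 mm.
The 1-cm UH is the DRH scaled by (10 mm)/d, so U_p = 29.0 × 10/6.000 = 48.3 m³/s.

U_p ≈ 48.3 m³/s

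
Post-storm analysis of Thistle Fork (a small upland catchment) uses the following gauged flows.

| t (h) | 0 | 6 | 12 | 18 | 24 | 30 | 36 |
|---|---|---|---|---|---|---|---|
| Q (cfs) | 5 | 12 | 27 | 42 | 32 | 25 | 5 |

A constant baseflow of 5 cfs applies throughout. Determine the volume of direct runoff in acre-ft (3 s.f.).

Direct-runoff ordinates (Q − Q_b): 0.0, 7.0, 22.0, 37.0, 27.0, 20.0, 0.0 cfs.
ΣQ_DR = 113.0 cfs.
With Δt = 6 h = 21600 s, V = ΣQ_DR · Δt = 113.0 × 21600 = 2.44 × 10^6 ft³ = 56.0 acre-ft.

V ≈ 56.0 acre-ft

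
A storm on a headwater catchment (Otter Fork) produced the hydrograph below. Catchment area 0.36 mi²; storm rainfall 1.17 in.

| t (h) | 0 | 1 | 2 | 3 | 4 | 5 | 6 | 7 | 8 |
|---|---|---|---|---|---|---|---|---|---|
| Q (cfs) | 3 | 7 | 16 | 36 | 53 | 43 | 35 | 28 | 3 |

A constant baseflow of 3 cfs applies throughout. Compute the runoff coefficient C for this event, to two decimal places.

ΣQ_DR = 197.0 cfs; V = ΣQ_DR·Δt = 7.092 × 10^5 ft³.
Runoff depth d = V / A = 0.8480 in.
C = d / P = 0.8480 / 1.17 = 0.72.

C ≈ 0.72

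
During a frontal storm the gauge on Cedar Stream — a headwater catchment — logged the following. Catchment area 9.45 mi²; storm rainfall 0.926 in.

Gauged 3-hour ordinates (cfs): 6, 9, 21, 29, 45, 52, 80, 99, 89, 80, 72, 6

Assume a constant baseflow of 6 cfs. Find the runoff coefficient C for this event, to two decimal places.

ΣQ_DR = 516.0 cfs; V = ΣQ_DR·Δt = 5.573 × 10^6 ft³.
Runoff depth d = V / A = 0.2538 in.
C = d / P = 0.2538 / 0.926 = 0.27.

C ≈ 0.27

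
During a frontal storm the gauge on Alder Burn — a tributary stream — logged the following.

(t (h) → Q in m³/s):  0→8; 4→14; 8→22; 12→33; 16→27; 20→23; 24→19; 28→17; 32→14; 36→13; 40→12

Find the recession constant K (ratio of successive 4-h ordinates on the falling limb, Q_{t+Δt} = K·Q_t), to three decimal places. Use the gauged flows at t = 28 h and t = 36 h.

Using the recession-limb readings at t = 28 h and t = 36 h: Q falls from 17 to 13 m³/s over 2 intervals.
K = (Q₂/Q₁)^(1/2) = (13/17)^(1/2) = 0.874.

K ≈ 0.874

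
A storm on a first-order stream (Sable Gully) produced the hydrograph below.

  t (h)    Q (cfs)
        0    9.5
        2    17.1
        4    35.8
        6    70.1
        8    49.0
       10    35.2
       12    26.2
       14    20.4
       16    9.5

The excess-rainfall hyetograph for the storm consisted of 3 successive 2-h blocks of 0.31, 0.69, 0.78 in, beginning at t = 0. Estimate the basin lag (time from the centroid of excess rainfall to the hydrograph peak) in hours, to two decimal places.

Centroid of excess rainfall: t_c = Σ P_i·t̄_i / ΣP_i = 3.5281 h (block centres at 1, 3, 5 h).
Hydrograph peak occurs at t = 6 h, so basin lag t_L = 6 − 3.5281 = 2.47 h.

t_L ≈ 2.47 h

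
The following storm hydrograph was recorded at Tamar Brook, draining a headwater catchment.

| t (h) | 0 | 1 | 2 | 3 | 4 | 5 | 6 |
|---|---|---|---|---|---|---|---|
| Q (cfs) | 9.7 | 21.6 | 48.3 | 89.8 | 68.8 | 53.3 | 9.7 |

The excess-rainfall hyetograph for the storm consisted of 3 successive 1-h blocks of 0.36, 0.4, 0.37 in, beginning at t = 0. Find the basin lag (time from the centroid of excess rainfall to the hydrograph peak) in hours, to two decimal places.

Centroid of excess rainfall: t_c = Σ P_i·t̄_i / ΣP_i = 1.5088 h (block centres at 0.5, 1.5, 2.5 h).
Hydrograph peak occurs at t = 3 h, so basin lag t_L = 3 − 1.5088 = 1.49 h.

t_L ≈ 1.49 h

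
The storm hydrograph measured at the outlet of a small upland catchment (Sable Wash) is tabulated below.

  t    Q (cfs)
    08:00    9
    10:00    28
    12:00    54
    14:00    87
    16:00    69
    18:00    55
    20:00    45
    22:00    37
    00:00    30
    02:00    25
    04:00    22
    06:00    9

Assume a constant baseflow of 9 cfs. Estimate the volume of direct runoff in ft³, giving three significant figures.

V ≈ 2.61 × 10^6 ft³

Direct-runoff ordinates (Q − Q_b): 0.0, 19.0, 45.0, 78.0, 60.0, 46.0, 36.0, 28.0, 21.0, 16.0, 13.0, 0.0 cfs.
ΣQ_DR = 362.0 cfs.
With Δt = 2 h = 7200 s, V = ΣQ_DR · Δt = 362.0 × 7200 = 2.61 × 10^6 ft³.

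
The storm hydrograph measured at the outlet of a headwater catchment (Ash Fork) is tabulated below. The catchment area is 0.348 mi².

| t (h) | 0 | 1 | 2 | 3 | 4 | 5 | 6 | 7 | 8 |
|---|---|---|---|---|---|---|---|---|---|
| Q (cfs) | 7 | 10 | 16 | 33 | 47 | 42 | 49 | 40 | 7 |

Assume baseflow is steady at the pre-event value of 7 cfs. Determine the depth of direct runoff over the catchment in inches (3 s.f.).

Direct runoff: 0.0, 3.0, 9.0, 26.0, 40.0, 35.0, 42.0, 33.0, 0.0 cfs; ΣQ_DR = 188.0 cfs.
V = ΣQ_DR · Δt = 188.0 × 3600 s = 6.768 × 10^5 ft³.
Over A = 0.348 mi², depth = V / A = 0.837 in.

d ≈ 0.837 in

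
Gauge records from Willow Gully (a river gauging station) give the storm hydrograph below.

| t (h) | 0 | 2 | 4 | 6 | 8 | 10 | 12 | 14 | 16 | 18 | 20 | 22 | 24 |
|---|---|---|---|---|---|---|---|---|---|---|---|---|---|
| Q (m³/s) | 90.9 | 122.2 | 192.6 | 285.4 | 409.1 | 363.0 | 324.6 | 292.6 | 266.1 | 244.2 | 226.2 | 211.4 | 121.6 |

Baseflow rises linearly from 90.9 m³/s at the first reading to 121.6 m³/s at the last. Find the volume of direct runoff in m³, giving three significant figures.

Direct-runoff ordinates (Q − Q_b): 0.00, 28.74, 96.58, 186.82, 307.97, 259.31, 218.35, 183.79, 154.73, 130.28, 109.72, 92.36, 0.00 m³/s.
ΣQ_DR = 1769 m³/s.
With Δt = 2 h = 7200 s, V = ΣQ_DR · Δt = 1769 × 7200 = 1.27 × 10^7 m³.

V ≈ 1.27 × 10^7 m³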